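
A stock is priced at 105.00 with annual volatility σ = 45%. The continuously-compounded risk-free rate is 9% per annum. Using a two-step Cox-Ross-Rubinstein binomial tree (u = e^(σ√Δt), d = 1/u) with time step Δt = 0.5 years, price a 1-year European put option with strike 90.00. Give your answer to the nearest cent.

CRR parameters: u = e^(σ√Δt) = e^(0.45·√0.5) = 1.3746, d = 1/u = 0.7275
Per-period rate: rΔt = 0.09·0.5 = 0.045, so R = e^0.045 = 1.0460
Risk-neutral probability p = (e^0.045 − 0.7275)/(1.3746 − 0.7275) = 0.3186/0.6472 = 0.4922
Terminal stock prices: S_uu = 198.4, S_ud = 105, S_dd = 55.57
Terminal payoffs (K − S): max(-108.4, 0) = 0, max(-15, 0) = 0, max(34.43, 0) = 34.43
Node u (S = 144.3): V_u = e^(−0.045)·[0.4922·0.0000 + 0.5078·0.0000] = 0.0000
Node d (S = 76.38): V_d = e^(−0.045)·[0.4922·0.0000 + 0.5078·34.4344] = 16.7152
Node 0 (S = 105): V_0 = e^(−0.045)·[0.4922·0.0000 + 0.5078·16.7152] = 8.1140

8.11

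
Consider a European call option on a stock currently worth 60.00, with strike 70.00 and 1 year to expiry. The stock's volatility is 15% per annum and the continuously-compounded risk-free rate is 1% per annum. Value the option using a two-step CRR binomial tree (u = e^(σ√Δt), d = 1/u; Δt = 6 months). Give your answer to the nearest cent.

CRR parameters: u = e^(σ√Δt) = e^(0.15·√0.5) = 1.1119, d = 1/u = 0.8994
Per-period rate: rΔt = 0.01·0.5 = 0.005, so R = e^0.005 = 1.0050
Risk-neutral probability p = (e^0.005 − 0.8994)/(1.1119 − 0.8994) = 0.1056/0.2125 = 0.4971
Terminal stock prices: S_uu = 74.18, S_ud = 60, S_dd = 48.53
Terminal payoffs (S − K): max(4.179, 0) = 4.179, max(-10, 0) = 0, max(-21.47, 0) = 0
Node u (S = 66.71): V_u = e^(−0.005)·[0.4971·4.1787 + 0.5029·0.0000] = 2.0668
Node d (S = 53.96): V_d = e^(−0.005)·[0.4971·0.0000 + 0.5029·0.0000] = 0.0000
Node 0 (S = 60): V_0 = e^(−0.005)·[0.4971·2.0668 + 0.5029·0.0000] = 1.0223

1.02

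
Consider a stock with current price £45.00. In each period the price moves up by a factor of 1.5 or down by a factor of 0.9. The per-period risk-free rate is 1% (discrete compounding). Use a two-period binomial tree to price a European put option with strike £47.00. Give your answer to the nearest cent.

£6.90

Risk-neutral probability p = (1 + 0.01 − 0.9)/(1.5 − 0.9) = 0.1100/0.6000 = 0.1833
Terminal stock prices: S_uu = 101.2, S_ud = 60.75, S_dd = 36.45
Terminal payoffs (K − S): max(-54.25, 0) = 0, max(-13.75, 0) = 0, max(10.55, 0) = 10.55
Node u (S = 67.5): V_u = 1/1.01·[0.1833·0.0000 + 0.8167·0.0000] = 0.0000
Node d (S = 40.5): V_d = 1/1.01·[0.1833·0.0000 + 0.8167·10.5500] = 8.5305
Node 0 (S = 45): V_0 = 1/1.01·[0.1833·0.0000 + 0.8167·8.5305] = 6.8976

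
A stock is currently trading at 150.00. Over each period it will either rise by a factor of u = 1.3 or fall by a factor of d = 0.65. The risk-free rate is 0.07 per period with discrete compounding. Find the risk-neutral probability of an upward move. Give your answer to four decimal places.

p = 0.6462

Risk-neutral probability p = (1 + 0.07 − 0.65)/(1.3 − 0.65) = 0.4200/0.6500 = 0.6462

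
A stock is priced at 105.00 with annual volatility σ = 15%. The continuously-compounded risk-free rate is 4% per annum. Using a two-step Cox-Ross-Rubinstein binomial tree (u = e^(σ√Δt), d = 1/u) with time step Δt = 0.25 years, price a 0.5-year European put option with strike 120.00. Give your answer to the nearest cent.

13.21

CRR parameters: u = e^(σ√Δt) = e^(0.15·√0.25) = 1.0779, d = 1/u = 0.9277
Per-period rate: rΔt = 0.04·0.25 = 0.01, so R = e^0.01 = 1.0101
Risk-neutral probability p = (e^0.01 − 0.9277)/(1.0779 − 0.9277) = 0.0823/0.1501 = 0.5482
Terminal stock prices: S_uu = 122, S_ud = 105, S_dd = 90.37
Terminal payoffs (K − S): max(-1.993, 0) = 0, max(15, 0) = 15, max(29.63, 0) = 29.63
Node u (S = 113.2): V_u = e^(−0.01)·[0.5482·0.0000 + 0.4518·15.0000] = 6.7096
Node d (S = 97.41): V_d = e^(−0.01)·[0.5482·15.0000 + 0.4518·29.6257] = 21.3929
Node 0 (S = 105): V_0 = e^(−0.01)·[0.5482·6.7096 + 0.4518·21.3929] = 13.2108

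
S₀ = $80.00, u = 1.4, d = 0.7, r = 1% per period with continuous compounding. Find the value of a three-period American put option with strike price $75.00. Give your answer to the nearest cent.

Risk-neutral probability p = (e^0.01 − 0.7)/(1.4 − 0.7) = 0.3101/0.7000 = 0.4429
Terminal stock prices: S_uuu = 219.5, S_uud = 109.8, S_udd = 54.88, S_ddd = 27.44
Terminal payoffs (K − S): max(-144.5, 0) = 0, max(-34.76, 0) = 0, max(20.12, 0) = 20.12, max(47.56, 0) = 47.56
Node uu (S = 156.8): continuation = e^(−0.01)·[0.4429·0.0000 + 0.5571·0.0000] = 0.0000; exercise value = 0.0000 ≤ continuation, so V_uu = 0.0000
Node ud (S = 78.4): continuation = e^(−0.01)·[0.4429·0.0000 + 0.5571·20.1200] = 11.0967; exercise value = 0.0000 ≤ continuation, so V_ud = 11.0967
Node dd (S = 39.2): continuation = e^(−0.01)·[0.4429·20.1200 + 0.5571·47.5600] = 35.0537; exercise value = 35.8000 > continuation, so V_dd = 35.8000 (exercise)
Node u (S = 112): continuation = e^(−0.01)·[0.4429·0.0000 + 0.5571·11.0967] = 6.1202; exercise value = 0.0000 ≤ continuation, so V_u = 6.1202
Node d (S = 56): continuation = e^(−0.01)·[0.4429·11.0967 + 0.5571·35.8000] = 24.6109; exercise value = 19.0000 ≤ continuation, so V_d = 24.6109
Node 0 (S = 80): continuation = e^(−0.01)·[0.4429·6.1202 + 0.5571·24.6109] = 16.2574; exercise value = 0.0000 ≤ continuation, so V_0 = 16.2574

$16.26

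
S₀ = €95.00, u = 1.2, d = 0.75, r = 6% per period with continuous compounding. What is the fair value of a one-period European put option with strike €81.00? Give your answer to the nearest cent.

€2.82

Risk-neutral probability p = (e^0.06 − 0.75)/(1.2 − 0.75) = 0.3118/0.4500 = 0.6930
Terminal stock prices: S_u = 114, S_d = 71.25
Terminal payoffs (K − S): max(-33, 0) = 0, max(9.75, 0) = 9.75
Node 0 (S = 95): V_0 = e^(−0.06)·[0.6930·0.0000 + 0.3070·9.7500] = 2.8192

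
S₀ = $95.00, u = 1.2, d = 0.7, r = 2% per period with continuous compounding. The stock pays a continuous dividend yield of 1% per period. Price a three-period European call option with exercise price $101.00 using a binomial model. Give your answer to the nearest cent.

Per-period risk-free factor R = e^0.02 = 1.0202; dividend-adjusted growth = e^(0.02−0.01) = 1.0101.
Risk-neutral probability p = (1.0101 − 0.7)/(1.2 − 0.7) = 0.3101/0.5000 = 0.6201
Terminal stock prices: S_uuu = 164.2, S_uud = 95.76, S_udd = 55.86, S_ddd = 32.58
Terminal payoffs (S − K): max(63.16, 0) = 63.16, max(-5.24, 0) = 0, max(-45.14, 0) = 0, max(-68.42, 0) = 0
Node uu (S = 136.8): V_uu = e^(−0.02)·[0.6201·63.1600 + 0.3799·0.0000] = 38.3900
Node ud (S = 79.8): V_ud = e^(−0.02)·[0.6201·0.0000 + 0.3799·0.0000] = 0.0000
Node dd (S = 46.55): V_dd = e^(−0.02)·[0.6201·0.0000 + 0.3799·0.0000] = 0.0000
Node u (S = 114): V_u = e^(−0.02)·[0.6201·38.3900 + 0.3799·0.0000] = 23.3343
Node d (S = 66.5): V_d = e^(−0.02)·[0.6201·0.0000 + 0.3799·0.0000] = 0.0000
Node 0 (S = 95): V_0 = e^(−0.02)·[0.6201·23.3343 + 0.3799·0.0000] = 14.1831

$14.18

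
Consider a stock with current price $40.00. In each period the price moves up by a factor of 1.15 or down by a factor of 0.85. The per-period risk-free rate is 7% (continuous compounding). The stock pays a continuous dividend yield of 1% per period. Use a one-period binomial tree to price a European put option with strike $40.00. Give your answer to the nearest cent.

Per-period risk-free factor R = e^0.07 = 1.0725; dividend-adjusted growth = e^(0.07−0.01) = 1.0618.
Risk-neutral probability p = (1.0618 − 0.85)/(1.15 − 0.85) = 0.2118/0.3000 = 0.7061
Terminal stock prices: S_u = 46, S_d = 34
Terminal payoffs (K − S): max(-6, 0) = 0, max(6, 0) = 6
Node 0 (S = 40): V_0 = e^(−0.07)·[0.7061·0.0000 + 0.2939·6.0000] = 1.6441

$1.64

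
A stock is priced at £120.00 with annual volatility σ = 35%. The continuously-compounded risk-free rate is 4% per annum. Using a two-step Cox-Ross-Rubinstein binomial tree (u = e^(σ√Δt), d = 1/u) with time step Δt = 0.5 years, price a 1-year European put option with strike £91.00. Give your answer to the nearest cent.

CRR parameters: u = e^(σ√Δt) = e^(0.35·√0.5) = 1.2808, d = 1/u = 0.7808
Per-period rate: rΔt = 0.04·0.5 = 0.02, so R = e^0.02 = 1.0202
Risk-neutral probability p = (e^0.02 − 0.7808)/(1.2808 − 0.7808) = 0.2394/0.5000 = 0.4788
Terminal stock prices: S_uu = 196.9, S_ud = 120, S_dd = 73.15
Terminal payoffs (K − S): max(-105.9, 0) = 0, max(-29, 0) = 0, max(17.85, 0) = 17.85
Node u (S = 153.7): V_u = e^(−0.02)·[0.4788·0.0000 + 0.5212·0.0000] = 0.0000
Node d (S = 93.69): V_d = e^(−0.02)·[0.4788·0.0000 + 0.5212·17.8496] = 9.1183
Node 0 (S = 120): V_0 = e^(−0.02)·[0.4788·0.0000 + 0.5212·9.1183] = 4.6580

£4.66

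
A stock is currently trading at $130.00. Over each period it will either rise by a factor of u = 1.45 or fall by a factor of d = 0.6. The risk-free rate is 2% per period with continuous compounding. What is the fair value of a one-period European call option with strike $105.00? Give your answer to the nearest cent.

Risk-neutral probability p = (e^0.02 − 0.6)/(1.45 − 0.6) = 0.4202/0.8500 = 0.4944
Terminal stock prices: S_u = 188.5, S_d = 78
Terminal payoffs (S − K): max(83.5, 0) = 83.5, max(-27, 0) = 0
Node 0 (S = 130): V_0 = e^(−0.02)·[0.4944·83.5000 + 0.5056·0.0000] = 40.4612

$40.46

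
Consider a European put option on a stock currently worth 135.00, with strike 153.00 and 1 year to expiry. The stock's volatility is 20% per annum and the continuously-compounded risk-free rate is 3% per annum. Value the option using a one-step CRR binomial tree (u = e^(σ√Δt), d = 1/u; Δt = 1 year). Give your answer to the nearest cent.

19.54

CRR parameters: u = e^(σ√Δt) = e^(0.2·√1) = 1.2214, d = 1/u = 0.8187
Per-period rate: rΔt = 0.03·1 = 0.03, so R = e^0.03 = 1.0305
Risk-neutral probability p = (e^0.03 − 0.8187)/(1.2214 − 0.8187) = 0.2117/0.4027 = 0.5258
Terminal stock prices: S_u = 164.9, S_d = 110.5
Terminal payoffs (K − S): max(-11.89, 0) = 0, max(42.47, 0) = 42.47
Node 0 (S = 135): V_0 = e^(−0.03)·[0.5258·0.0000 + 0.4742·42.4713] = 19.5448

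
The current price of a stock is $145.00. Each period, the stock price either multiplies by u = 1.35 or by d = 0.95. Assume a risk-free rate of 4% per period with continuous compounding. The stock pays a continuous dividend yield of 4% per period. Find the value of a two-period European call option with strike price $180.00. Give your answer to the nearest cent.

$2.42

Per-period risk-free factor R = e^0.04 = 1.0408; dividend-adjusted growth = e^(0.04−0.04) = 1.0000.
Risk-neutral probability p = (1.0000 − 0.95)/(1.35 − 0.95) = 0.0500/0.4000 = 0.1250
Terminal stock prices: S_uu = 264.3, S_ud = 186, S_dd = 130.9
Terminal payoffs (S − K): max(84.26, 0) = 84.26, max(5.962, 0) = 5.962, max(-49.14, 0) = 0
Node u (S = 195.8): V_u = e^(−0.04)·[0.1250·84.2625 + 0.8750·5.9625] = 15.1324
Node d (S = 137.8): V_d = e^(−0.04)·[0.1250·5.9625 + 0.8750·0.0000] = 0.7161
Node 0 (S = 145): V_0 = e^(−0.04)·[0.1250·15.1324 + 0.8750·0.7161] = 2.4194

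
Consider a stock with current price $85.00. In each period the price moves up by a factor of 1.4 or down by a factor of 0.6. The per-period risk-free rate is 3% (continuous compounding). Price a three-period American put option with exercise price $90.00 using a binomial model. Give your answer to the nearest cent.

Risk-neutral probability p = (e^0.03 − 0.6)/(1.4 − 0.6) = 0.4305/0.8000 = 0.5381
Terminal stock prices: S_uuu = 233.2, S_uud = 99.96, S_udd = 42.84, S_ddd = 18.36
Terminal payoffs (K − S): max(-143.2, 0) = 0, max(-9.96, 0) = 0, max(47.16, 0) = 47.16, max(71.64, 0) = 71.64
Node uu (S = 166.6): continuation = e^(−0.03)·[0.5381·0.0000 + 0.4619·0.0000] = 0.0000; exercise value = 0.0000 ≤ continuation, so V_uu = 0.0000
Node ud (S = 71.4): continuation = e^(−0.03)·[0.5381·0.0000 + 0.4619·47.1600] = 21.1409; exercise value = 18.6000 ≤ continuation, so V_ud = 21.1409
Node dd (S = 30.6): continuation = e^(−0.03)·[0.5381·47.1600 + 0.4619·71.6400] = 56.7401; exercise value = 59.4000 > continuation, so V_dd = 59.4000 (exercise)
Node u (S = 119): continuation = e^(−0.03)·[0.5381·0.0000 + 0.4619·21.1409] = 9.4770; exercise value = 0.0000 ≤ continuation, so V_u = 9.4770
Node d (S = 51): continuation = e^(−0.03)·[0.5381·21.1409 + 0.4619·59.4000] = 37.6669; exercise value = 39.0000 > continuation, so V_d = 39.0000 (exercise)
Node 0 (S = 85): continuation = e^(−0.03)·[0.5381·9.4770 + 0.4619·39.0000] = 22.4315; exercise value = 5.0000 ≤ continuation, so V_0 = 22.4315

$22.43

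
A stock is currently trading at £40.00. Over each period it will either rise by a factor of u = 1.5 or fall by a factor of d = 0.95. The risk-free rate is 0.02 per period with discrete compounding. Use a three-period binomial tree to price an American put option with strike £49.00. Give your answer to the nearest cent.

Risk-neutral probability p = (1 + 0.02 − 0.95)/(1.5 − 0.95) = 0.0700/0.5500 = 0.1273
Terminal stock prices: S_uuu = 135, S_uud = 85.5, S_udd = 54.15, S_ddd = 34.29
Terminal payoffs (K − S): max(-86, 0) = 0, max(-36.5, 0) = 0, max(-5.15, 0) = 0, max(14.71, 0) = 14.71
Node uu (S = 90): continuation = 1/1.02·[0.1273·0.0000 + 0.8727·0.0000] = 0.0000; exercise value = 0.0000 ≤ continuation, so V_uu = 0.0000
Node ud (S = 57): continuation = 1/1.02·[0.1273·0.0000 + 0.8727·0.0000] = 0.0000; exercise value = 0.0000 ≤ continuation, so V_ud = 0.0000
Node dd (S = 36.1): continuation = 1/1.02·[0.1273·0.0000 + 0.8727·14.7050] = 12.5818; exercise value = 12.9000 > continuation, so V_dd = 12.9000 (exercise)
Node u (S = 60): continuation = 1/1.02·[0.1273·0.0000 + 0.8727·0.0000] = 0.0000; exercise value = 0.0000 ≤ continuation, so V_u = 0.0000
Node d (S = 38): continuation = 1/1.02·[0.1273·0.0000 + 0.8727·12.9000] = 11.0374; exercise value = 11.0000 ≤ continuation, so V_d = 11.0374
Node 0 (S = 40): continuation = 1/1.02·[0.1273·0.0000 + 0.8727·11.0374] = 9.4438; exercise value = 9.0000 ≤ continuation, so V_0 = 9.4438

£9.44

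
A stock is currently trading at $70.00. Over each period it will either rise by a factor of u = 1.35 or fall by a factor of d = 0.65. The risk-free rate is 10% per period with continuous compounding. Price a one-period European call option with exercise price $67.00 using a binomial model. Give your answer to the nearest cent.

$16.18

Risk-neutral probability p = (e^0.1 − 0.65)/(1.35 − 0.65) = 0.4552/0.7000 = 0.6502
Terminal stock prices: S_u = 94.5, S_d = 45.5
Terminal payoffs (S − K): max(27.5, 0) = 27.5, max(-21.5, 0) = 0
Node 0 (S = 70): V_0 = e^(−0.1)·[0.6502·27.5000 + 0.3498·0.0000] = 16.1800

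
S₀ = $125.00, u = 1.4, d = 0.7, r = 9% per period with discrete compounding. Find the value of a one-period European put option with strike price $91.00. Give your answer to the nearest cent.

Risk-neutral probability p = (1 + 0.09 − 0.7)/(1.4 − 0.7) = 0.3900/0.7000 = 0.5571
Terminal stock prices: S_u = 175, S_d = 87.5
Terminal payoffs (K − S): max(-84, 0) = 0, max(3.5, 0) = 3.5
Node 0 (S = 125): V_0 = 1/1.09·[0.5571·0.0000 + 0.4429·3.5000] = 1.4220

$1.42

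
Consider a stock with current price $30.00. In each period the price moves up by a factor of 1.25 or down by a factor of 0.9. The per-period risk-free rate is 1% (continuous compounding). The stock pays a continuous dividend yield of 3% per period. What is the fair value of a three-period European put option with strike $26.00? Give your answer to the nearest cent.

$1.84

Per-period risk-free factor R = e^0.01 = 1.0101; dividend-adjusted growth = e^(0.01−0.03) = 0.9802.
Risk-neutral probability p = (0.9802 − 0.9)/(1.25 − 0.9) = 0.0802/0.3500 = 0.2291
Terminal stock prices: S_uuu = 58.59, S_uud = 42.19, S_udd = 30.38, S_ddd = 21.87
Terminal payoffs (K − S): max(-32.59, 0) = 0, max(-16.19, 0) = 0, max(-4.375, 0) = 0, max(4.13, 0) = 4.13
Node uu (S = 46.88): V_uu = e^(−0.01)·[0.2291·0.0000 + 0.7709·0.0000] = 0.0000
Node ud (S = 33.75): V_ud = e^(−0.01)·[0.2291·0.0000 + 0.7709·0.0000] = 0.0000
Node dd (S = 24.3): V_dd = e^(−0.01)·[0.2291·0.0000 + 0.7709·4.1300] = 3.1520
Node u (S = 37.5): V_u = e^(−0.01)·[0.2291·0.0000 + 0.7709·0.0000] = 0.0000
Node d (S = 27): V_d = e^(−0.01)·[0.2291·0.0000 + 0.7709·3.1520] = 2.4056
Node 0 (S = 30): V_0 = e^(−0.01)·[0.2291·0.0000 + 0.7709·2.4056] = 1.8359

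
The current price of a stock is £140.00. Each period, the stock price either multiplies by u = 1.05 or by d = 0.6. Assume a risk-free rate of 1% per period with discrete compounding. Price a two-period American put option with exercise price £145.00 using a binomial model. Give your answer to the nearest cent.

£9.88

Risk-neutral probability p = (1 + 0.01 − 0.6)/(1.05 − 0.6) = 0.4100/0.4500 = 0.9111
Terminal stock prices: S_uu = 154.3, S_ud = 88.2, S_dd = 50.4
Terminal payoffs (K − S): max(-9.35, 0) = 0, max(56.8, 0) = 56.8, max(94.6, 0) = 94.6
Node u (S = 147): continuation = 1/1.01·[0.9111·0.0000 + 0.0889·56.8000] = 4.9989; exercise value = 0.0000 ≤ continuation, so V_u = 4.9989
Node d (S = 84): continuation = 1/1.01·[0.9111·56.8000 + 0.0889·94.6000] = 59.5644; exercise value = 61.0000 > continuation, so V_d = 61.0000 (exercise)
Node 0 (S = 140): continuation = 1/1.01·[0.9111·4.9989 + 0.0889·61.0000] = 9.8780; exercise value = 5.0000 ≤ continuation, so V_0 = 9.8780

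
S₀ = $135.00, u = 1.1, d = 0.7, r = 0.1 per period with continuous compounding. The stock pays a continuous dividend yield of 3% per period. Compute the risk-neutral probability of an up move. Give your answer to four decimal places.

p = 0.9313

Per-period risk-free factor R = e^0.1 = 1.1052; dividend-adjusted growth = e^(0.1−0.03) = 1.0725.
Risk-neutral probability p = (1.0725 − 0.7)/(1.1 − 0.7) = 0.3725/0.4000 = 0.9313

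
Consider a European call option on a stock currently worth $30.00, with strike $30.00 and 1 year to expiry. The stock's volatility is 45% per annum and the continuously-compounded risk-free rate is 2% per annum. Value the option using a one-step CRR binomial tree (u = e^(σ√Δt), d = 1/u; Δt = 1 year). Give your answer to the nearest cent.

$6.87

CRR parameters: u = e^(σ√Δt) = e^(0.45·√1) = 1.5683, d = 1/u = 0.6376
Per-period rate: rΔt = 0.02·1 = 0.02, so R = e^0.02 = 1.0202
Risk-neutral probability p = (e^0.02 − 0.6376)/(1.5683 − 0.6376) = 0.3826/0.9307 = 0.4111
Terminal stock prices: S_u = 47.05, S_d = 19.13
Terminal payoffs (S − K): max(17.05, 0) = 17.05, max(-10.87, 0) = 0
Node 0 (S = 30): V_0 = e^(−0.02)·[0.4111·17.0494 + 0.5889·0.0000] = 6.8696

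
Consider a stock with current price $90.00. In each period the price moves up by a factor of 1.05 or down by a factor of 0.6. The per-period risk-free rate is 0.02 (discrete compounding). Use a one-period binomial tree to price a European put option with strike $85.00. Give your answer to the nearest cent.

Risk-neutral probability p = (1 + 0.02 − 0.6)/(1.05 − 0.6) = 0.4200/0.4500 = 0.9333
Terminal stock prices: S_u = 94.5, S_d = 54
Terminal payoffs (K − S): max(-9.5, 0) = 0, max(31, 0) = 31
Node 0 (S = 90): V_0 = 1/1.02·[0.9333·0.0000 + 0.0667·31.0000] = 2.0261

$2.03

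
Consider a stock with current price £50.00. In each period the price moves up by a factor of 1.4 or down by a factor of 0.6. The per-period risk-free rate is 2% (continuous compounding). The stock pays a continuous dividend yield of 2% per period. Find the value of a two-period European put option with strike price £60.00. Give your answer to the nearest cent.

£18.74

Per-period risk-free factor R = e^0.02 = 1.0202; dividend-adjusted growth = e^(0.02−0.02) = 1.0000.
Risk-neutral probability p = (1.0000 − 0.6)/(1.4 − 0.6) = 0.4000/0.8000 = 0.5000
Terminal stock prices: S_uu = 98, S_ud = 42, S_dd = 18
Terminal payoffs (K − S): max(-38, 0) = 0, max(18, 0) = 18, max(42, 0) = 42
Node u (S = 70): V_u = e^(−0.02)·[0.5000·0.0000 + 0.5000·18.0000] = 8.8218
Node d (S = 30): V_d = e^(−0.02)·[0.5000·18.0000 + 0.5000·42.0000] = 29.4060
Node 0 (S = 50): V_0 = e^(−0.02)·[0.5000·8.8218 + 0.5000·29.4060] = 18.7354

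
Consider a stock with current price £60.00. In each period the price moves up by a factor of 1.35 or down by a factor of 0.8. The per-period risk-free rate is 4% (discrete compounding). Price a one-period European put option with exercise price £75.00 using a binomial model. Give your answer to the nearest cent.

£14.63

Risk-neutral probability p = (1 + 0.04 − 0.8)/(1.35 − 0.8) = 0.2400/0.5500 = 0.4364
Terminal stock prices: S_u = 81, S_d = 48
Terminal payoffs (K − S): max(-6, 0) = 0, max(27, 0) = 27
Node 0 (S = 60): V_0 = 1/1.04·[0.4364·0.0000 + 0.5636·27.0000] = 14.6329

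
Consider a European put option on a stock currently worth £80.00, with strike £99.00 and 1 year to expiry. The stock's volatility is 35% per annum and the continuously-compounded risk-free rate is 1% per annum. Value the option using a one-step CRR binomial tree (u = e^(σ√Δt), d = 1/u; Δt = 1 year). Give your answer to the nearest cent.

£24.16

CRR parameters: u = e^(σ√Δt) = e^(0.35·√1) = 1.4191, d = 1/u = 0.7047
Per-period rate: rΔt = 0.01·1 = 0.01, so R = e^0.01 = 1.0101
Risk-neutral probability p = (e^0.01 − 0.7047)/(1.4191 − 0.7047) = 0.3054/0.7144 = 0.4275
Terminal stock prices: S_u = 113.5, S_d = 56.38
Terminal payoffs (K − S): max(-14.53, 0) = 0, max(42.62, 0) = 42.62
Node 0 (S = 80): V_0 = e^(−0.01)·[0.4275·0.0000 + 0.5725·42.6250] = 24.1620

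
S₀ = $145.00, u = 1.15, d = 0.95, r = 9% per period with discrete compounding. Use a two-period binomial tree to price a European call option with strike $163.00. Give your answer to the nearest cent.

$11.86

Risk-neutral probability p = (1 + 0.09 − 0.95)/(1.15 − 0.95) = 0.1400/0.2000 = 0.7000
Terminal stock prices: S_uu = 191.8, S_ud = 158.4, S_dd = 130.9
Terminal payoffs (S − K): max(28.76, 0) = 28.76, max(-4.588, 0) = 0, max(-32.14, 0) = 0
Node u (S = 166.8): V_u = 1/1.09·[0.7000·28.7625 + 0.3000·0.0000] = 18.4713
Node d (S = 137.8): V_d = 1/1.09·[0.7000·0.0000 + 0.3000·0.0000] = 0.0000
Node 0 (S = 145): V_0 = 1/1.09·[0.7000·18.4713 + 0.3000·0.0000] = 11.8623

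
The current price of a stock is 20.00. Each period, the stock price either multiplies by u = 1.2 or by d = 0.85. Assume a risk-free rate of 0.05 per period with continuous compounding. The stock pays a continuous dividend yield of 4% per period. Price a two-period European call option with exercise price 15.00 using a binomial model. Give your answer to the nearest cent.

Per-period risk-free factor R = e^0.05 = 1.0513; dividend-adjusted growth = e^(0.05−0.04) = 1.0101.
Risk-neutral probability p = (1.0101 − 0.85)/(1.2 − 0.85) = 0.1601/0.3500 = 0.4573
Terminal stock prices: S_uu = 28.8, S_ud = 20.4, S_dd = 14.45
Terminal payoffs (S − K): max(13.8, 0) = 13.8, max(5.4, 0) = 5.4, max(-0.55, 0) = 0
Node u (S = 24): V_u = e^(−0.05)·[0.4573·13.8000 + 0.5427·5.4000] = 8.7905
Node d (S = 17): V_d = e^(−0.05)·[0.4573·5.4000 + 0.5427·0.0000] = 2.3489
Node 0 (S = 20): V_0 = e^(−0.05)·[0.4573·8.7905 + 0.5427·2.3489] = 5.0363

5.04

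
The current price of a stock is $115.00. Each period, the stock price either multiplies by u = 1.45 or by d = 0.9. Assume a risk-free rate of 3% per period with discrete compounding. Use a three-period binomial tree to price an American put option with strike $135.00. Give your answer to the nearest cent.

Risk-neutral probability p = (1 + 0.03 − 0.9)/(1.45 − 0.9) = 0.1300/0.5500 = 0.2364
Terminal stock prices: S_uuu = 350.6, S_uud = 217.6, S_udd = 135.1, S_ddd = 83.84
Terminal payoffs (K − S): max(-215.6, 0) = 0, max(-82.61, 0) = 0, max(-0.0675, 0) = 0, max(51.16, 0) = 51.16
Node uu (S = 241.8): continuation = 1/1.03·[0.2364·0.0000 + 0.7636·0.0000] = 0.0000; exercise value = 0.0000 ≤ continuation, so V_uu = 0.0000
Node ud (S = 150.1): continuation = 1/1.03·[0.2364·0.0000 + 0.7636·0.0000] = 0.0000; exercise value = 0.0000 ≤ continuation, so V_ud = 0.0000
Node dd (S = 93.15): continuation = 1/1.03·[0.2364·0.0000 + 0.7636·51.1650] = 37.9335; exercise value = 41.8500 > continuation, so V_dd = 41.8500 (exercise)
Node u (S = 166.8): continuation = 1/1.03·[0.2364·0.0000 + 0.7636·0.0000] = 0.0000; exercise value = 0.0000 ≤ continuation, so V_u = 0.0000
Node d (S = 103.5): continuation = 1/1.03·[0.2364·0.0000 + 0.7636·41.8500] = 31.0274; exercise value = 31.5000 > continuation, so V_d = 31.5000 (exercise)
Node 0 (S = 115): continuation = 1/1.03·[0.2364·0.0000 + 0.7636·31.5000] = 23.3539; exercise value = 20.0000 ≤ continuation, so V_0 = 23.3539

$23.35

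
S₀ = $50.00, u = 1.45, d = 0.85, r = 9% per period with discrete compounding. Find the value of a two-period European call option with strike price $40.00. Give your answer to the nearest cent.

Risk-neutral probability p = (1 + 0.09 − 0.85)/(1.45 − 0.85) = 0.2400/0.6000 = 0.4000
Terminal stock prices: S_uu = 105.1, S_ud = 61.62, S_dd = 36.12
Terminal payoffs (S − K): max(65.12, 0) = 65.12, max(21.62, 0) = 21.62, max(-3.875, 0) = 0
Node u (S = 72.5): V_u = 1/1.09·[0.4000·65.1250 + 0.6000·21.6250] = 35.8028
Node d (S = 42.5): V_d = 1/1.09·[0.4000·21.6250 + 0.6000·0.0000] = 7.9358
Node 0 (S = 50): V_0 = 1/1.09·[0.4000·35.8028 + 0.6000·7.9358] = 17.5069

$17.51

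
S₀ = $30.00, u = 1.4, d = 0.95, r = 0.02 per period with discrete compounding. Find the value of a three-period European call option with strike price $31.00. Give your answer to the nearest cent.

Risk-neutral probability p = (1 + 0.02 − 0.95)/(1.4 − 0.95) = 0.0700/0.4500 = 0.1556
Terminal stock prices: S_uuu = 82.32, S_uud = 55.86, S_udd = 37.91, S_ddd = 25.72
Terminal payoffs (S − K): max(51.32, 0) = 51.32, max(24.86, 0) = 24.86, max(6.905, 0) = 6.905, max(-5.279, 0) = 0
Node uu (S = 58.8): V_uu = 1/1.02·[0.1556·51.3200 + 0.8444·24.8600] = 28.4078
Node ud (S = 39.9): V_ud = 1/1.02·[0.1556·24.8600 + 0.8444·6.9050] = 9.5078
Node dd (S = 27.07): V_dd = 1/1.02·[0.1556·6.9050 + 0.8444·0.0000] = 1.0531
Node u (S = 42): V_u = 1/1.02·[0.1556·28.4078 + 0.8444·9.5078] = 12.2038
Node d (S = 28.5): V_d = 1/1.02·[0.1556·9.5078 + 0.8444·1.0531] = 2.3218
Node 0 (S = 30): V_0 = 1/1.02·[0.1556·12.2038 + 0.8444·2.3218] = 3.7833

$3.78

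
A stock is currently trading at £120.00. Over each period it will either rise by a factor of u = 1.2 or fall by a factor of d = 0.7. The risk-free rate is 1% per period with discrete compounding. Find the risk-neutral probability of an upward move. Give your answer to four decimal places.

Risk-neutral probability p = (1 + 0.01 − 0.7)/(1.2 − 0.7) = 0.3100/0.5000 = 0.6200

p = 0.6200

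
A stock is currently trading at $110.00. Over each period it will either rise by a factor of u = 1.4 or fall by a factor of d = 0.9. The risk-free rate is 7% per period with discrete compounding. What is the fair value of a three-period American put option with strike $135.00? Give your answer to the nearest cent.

Risk-neutral probability p = (1 + 0.07 − 0.9)/(1.4 − 0.9) = 0.1700/0.5000 = 0.3400
Terminal stock prices: S_uuu = 301.8, S_uud = 194, S_udd = 124.7, S_ddd = 80.19
Terminal payoffs (K − S): max(-166.8, 0) = 0, max(-59.04, 0) = 0, max(10.26, 0) = 10.26, max(54.81, 0) = 54.81
Node uu (S = 215.6): continuation = 1/1.07·[0.3400·0.0000 + 0.6600·0.0000] = 0.0000; exercise value = 0.0000 ≤ continuation, so V_uu = 0.0000
Node ud (S = 138.6): continuation = 1/1.07·[0.3400·0.0000 + 0.6600·10.2600] = 6.3286; exercise value = 0.0000 ≤ continuation, so V_ud = 6.3286
Node dd (S = 89.1): continuation = 1/1.07·[0.3400·10.2600 + 0.6600·54.8100] = 37.0682; exercise value = 45.9000 > continuation, so V_dd = 45.9000 (exercise)
Node u (S = 154): continuation = 1/1.07·[0.3400·0.0000 + 0.6600·6.3286] = 3.9036; exercise value = 0.0000 ≤ continuation, so V_u = 3.9036
Node d (S = 99): continuation = 1/1.07·[0.3400·6.3286 + 0.6600·45.9000] = 30.3231; exercise value = 36.0000 > continuation, so V_d = 36.0000 (exercise)
Node 0 (S = 110): continuation = 1/1.07·[0.3400·3.9036 + 0.6600·36.0000] = 23.4460; exercise value = 25.0000 > continuation, so V_0 = 25.0000 (exercise)

$25.00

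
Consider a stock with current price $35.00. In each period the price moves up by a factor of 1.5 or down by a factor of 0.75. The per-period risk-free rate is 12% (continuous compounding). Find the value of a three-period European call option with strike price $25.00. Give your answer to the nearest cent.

Risk-neutral probability p = (e^0.12 − 0.75)/(1.5 − 0.75) = 0.3775/0.7500 = 0.5033
Terminal stock prices: S_uuu = 118.1, S_uud = 59.06, S_udd = 29.53, S_ddd = 14.77
Terminal payoffs (S − K): max(93.12, 0) = 93.12, max(34.06, 0) = 34.06, max(4.531, 0) = 4.531, max(-10.23, 0) = 0
Node uu (S = 78.75): V_uu = e^(−0.12)·[0.5033·93.1250 + 0.4967·34.0625] = 56.5770
Node ud (S = 39.38): V_ud = e^(−0.12)·[0.5033·34.0625 + 0.4967·4.5312] = 17.2020
Node dd (S = 19.69): V_dd = e^(−0.12)·[0.5033·4.5312 + 0.4967·0.0000] = 2.0228
Node u (S = 52.5): V_u = e^(−0.12)·[0.5033·56.5770 + 0.4967·17.2020] = 32.8343
Node d (S = 26.25): V_d = e^(−0.12)·[0.5033·17.2020 + 0.4967·2.0228] = 8.5703
Node 0 (S = 35): V_0 = e^(−0.12)·[0.5033·32.8343 + 0.4967·8.5703] = 18.4329

$18.43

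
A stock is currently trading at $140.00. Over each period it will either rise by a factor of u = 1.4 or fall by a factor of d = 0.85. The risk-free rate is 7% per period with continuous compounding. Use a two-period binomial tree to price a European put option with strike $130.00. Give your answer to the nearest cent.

Risk-neutral probability p = (e^0.07 − 0.85)/(1.4 − 0.85) = 0.2225/0.5500 = 0.4046
Terminal stock prices: S_uu = 274.4, S_ud = 166.6, S_dd = 101.1
Terminal payoffs (K − S): max(-144.4, 0) = 0, max(-36.6, 0) = 0, max(28.85, 0) = 28.85
Node u (S = 196): V_u = e^(−0.07)·[0.4046·0.0000 + 0.5954·0.0000] = 0.0000
Node d (S = 119): V_d = e^(−0.07)·[0.4046·0.0000 + 0.5954·28.8500] = 16.0171
Node 0 (S = 140): V_0 = e^(−0.07)·[0.4046·0.0000 + 0.5954·16.0171] = 8.8924

$8.89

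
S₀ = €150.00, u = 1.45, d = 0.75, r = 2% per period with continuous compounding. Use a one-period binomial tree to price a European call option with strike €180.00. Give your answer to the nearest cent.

Risk-neutral probability p = (e^0.02 − 0.75)/(1.45 − 0.75) = 0.2702/0.7000 = 0.3860
Terminal stock prices: S_u = 217.5, S_d = 112.5
Terminal payoffs (S − K): max(37.5, 0) = 37.5, max(-67.5, 0) = 0
Node 0 (S = 150): V_0 = e^(−0.02)·[0.3860·37.5000 + 0.6140·0.0000] = 14.1884

€14.19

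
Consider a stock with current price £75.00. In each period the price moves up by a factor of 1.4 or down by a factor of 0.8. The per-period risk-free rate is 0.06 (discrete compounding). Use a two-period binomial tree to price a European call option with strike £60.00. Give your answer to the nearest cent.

£25.03

Risk-neutral probability p = (1 + 0.06 − 0.8)/(1.4 − 0.8) = 0.2600/0.6000 = 0.4333
Terminal stock prices: S_uu = 147, S_ud = 84, S_dd = 48
Terminal payoffs (S − K): max(87, 0) = 87, max(24, 0) = 24, max(-12, 0) = 0
Node u (S = 105): V_u = 1/1.06·[0.4333·87.0000 + 0.5667·24.0000] = 48.3962
Node d (S = 60): V_d = 1/1.06·[0.4333·24.0000 + 0.5667·0.0000] = 9.8113
Node 0 (S = 75): V_0 = 1/1.06·[0.4333·48.3962 + 0.5667·9.8113] = 25.0297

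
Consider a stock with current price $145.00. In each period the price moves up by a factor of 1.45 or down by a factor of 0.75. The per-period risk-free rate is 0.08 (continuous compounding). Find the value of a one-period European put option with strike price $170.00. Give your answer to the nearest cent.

Risk-neutral probability p = (e^0.08 − 0.75)/(1.45 − 0.75) = 0.3333/0.7000 = 0.4761
Terminal stock prices: S_u = 210.2, S_d = 108.8
Terminal payoffs (K − S): max(-40.25, 0) = 0, max(61.25, 0) = 61.25
Node 0 (S = 145): V_0 = e^(−0.08)·[0.4761·0.0000 + 0.5239·61.2500] = 29.6204

$29.62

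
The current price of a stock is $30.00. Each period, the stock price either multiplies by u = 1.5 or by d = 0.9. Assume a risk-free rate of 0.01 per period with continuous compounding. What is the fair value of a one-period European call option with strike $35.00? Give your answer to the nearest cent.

Risk-neutral probability p = (e^0.01 − 0.9)/(1.5 − 0.9) = 0.1101/0.6000 = 0.1834
Terminal stock prices: S_u = 45, S_d = 27
Terminal payoffs (S − K): max(10, 0) = 10, max(-8, 0) = 0
Node 0 (S = 30): V_0 = e^(−0.01)·[0.1834·10.0000 + 0.8166·0.0000] = 1.8159

$1.82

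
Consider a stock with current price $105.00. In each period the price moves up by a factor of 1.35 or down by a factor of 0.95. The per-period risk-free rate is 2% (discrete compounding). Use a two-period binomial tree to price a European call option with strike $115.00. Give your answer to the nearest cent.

Risk-neutral probability p = (1 + 0.02 − 0.95)/(1.35 − 0.95) = 0.0700/0.4000 = 0.1750
Terminal stock prices: S_uu = 191.4, S_ud = 134.7, S_dd = 94.76
Terminal payoffs (S − K): max(76.36, 0) = 76.36, max(19.66, 0) = 19.66, max(-20.24, 0) = 0
Node u (S = 141.8): V_u = 1/1.02·[0.1750·76.3625 + 0.8250·19.6625] = 29.0049
Node d (S = 99.75): V_d = 1/1.02·[0.1750·19.6625 + 0.8250·0.0000] = 3.3735
Node 0 (S = 105): V_0 = 1/1.02·[0.1750·29.0049 + 0.8250·3.3735] = 7.7049

$7.70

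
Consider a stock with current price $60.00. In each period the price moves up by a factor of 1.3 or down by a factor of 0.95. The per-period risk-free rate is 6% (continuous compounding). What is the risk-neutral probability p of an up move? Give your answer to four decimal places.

Risk-neutral probability p = (e^0.06 − 0.95)/(1.3 − 0.95) = 0.1118/0.3500 = 0.3195

p = 0.3195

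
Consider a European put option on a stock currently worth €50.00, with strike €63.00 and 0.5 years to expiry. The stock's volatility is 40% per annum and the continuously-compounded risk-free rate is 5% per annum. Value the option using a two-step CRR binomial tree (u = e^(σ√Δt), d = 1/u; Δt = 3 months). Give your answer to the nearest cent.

CRR parameters: u = e^(σ√Δt) = e^(0.4·√0.25) = 1.2214, d = 1/u = 0.8187
Per-period rate: rΔt = 0.05·0.25 = 0.0125, so R = e^0.0125 = 1.0126
Risk-neutral probability p = (e^0.0125 − 0.8187)/(1.2214 − 0.8187) = 0.1938/0.4027 = 0.4814
Terminal stock prices: S_uu = 74.59, S_ud = 50, S_dd = 33.52
Terminal payoffs (K − S): max(-11.59, 0) = 0, max(13, 0) = 13, max(29.48, 0) = 29.48
Node u (S = 61.07): V_u = e^(−0.0125)·[0.4814·0.0000 + 0.5186·13.0000] = 6.6580
Node d (S = 40.94): V_d = e^(−0.0125)·[0.4814·13.0000 + 0.5186·29.4840] = 21.2809
Node 0 (S = 50): V_0 = e^(−0.0125)·[0.4814·6.6580 + 0.5186·21.2809] = 14.0645

€14.06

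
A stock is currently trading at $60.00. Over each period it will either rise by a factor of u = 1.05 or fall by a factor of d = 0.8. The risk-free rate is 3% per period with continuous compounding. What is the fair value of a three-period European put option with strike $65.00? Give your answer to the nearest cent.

Risk-neutral probability p = (e^0.03 − 0.8)/(1.05 − 0.8) = 0.2305/0.2500 = 0.9218
Terminal stock prices: S_uuu = 69.46, S_uud = 52.92, S_udd = 40.32, S_ddd = 30.72
Terminal payoffs (K − S): max(-4.458, 0) = 0, max(12.08, 0) = 12.08, max(24.68, 0) = 24.68, max(34.28, 0) = 34.28
Node uu (S = 66.15): V_uu = e^(−0.03)·[0.9218·0.0000 + 0.0782·12.0800] = 0.9165
Node ud (S = 50.4): V_ud = e^(−0.03)·[0.9218·12.0800 + 0.0782·24.6800] = 12.6790
Node dd (S = 38.4): V_dd = e^(−0.03)·[0.9218·24.6800 + 0.0782·34.2800] = 24.6790
Node u (S = 63): V_u = e^(−0.03)·[0.9218·0.9165 + 0.0782·12.6790] = 1.7819
Node d (S = 48): V_d = e^(−0.03)·[0.9218·12.6790 + 0.0782·24.6790] = 13.2147
Node 0 (S = 60): V_0 = e^(−0.03)·[0.9218·1.7819 + 0.0782·13.2147] = 2.5966

$2.60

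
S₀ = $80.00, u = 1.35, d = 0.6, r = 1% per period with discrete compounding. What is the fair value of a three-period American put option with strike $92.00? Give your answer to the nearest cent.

$26.95

Risk-neutral probability p = (1 + 0.01 − 0.6)/(1.35 − 0.6) = 0.4100/0.7500 = 0.5467
Terminal stock prices: S_uuu = 196.8, S_uud = 87.48, S_udd = 38.88, S_ddd = 17.28
Terminal payoffs (K − S): max(-104.8, 0) = 0, max(4.52, 0) = 4.52, max(53.12, 0) = 53.12, max(74.72, 0) = 74.72
Node uu (S = 145.8): continuation = 1/1.01·[0.5467·0.0000 + 0.4533·4.5200] = 2.0288; exercise value = 0.0000 ≤ continuation, so V_uu = 2.0288
Node ud (S = 64.8): continuation = 1/1.01·[0.5467·4.5200 + 0.4533·53.1200] = 26.2891; exercise value = 27.2000 > continuation, so V_ud = 27.2000 (exercise)
Node dd (S = 28.8): continuation = 1/1.01·[0.5467·53.1200 + 0.4533·74.7200] = 62.2891; exercise value = 63.2000 > continuation, so V_dd = 63.2000 (exercise)
Node u (S = 108): continuation = 1/1.01·[0.5467·2.0288 + 0.4533·27.2000] = 13.3067; exercise value = 0.0000 ≤ continuation, so V_u = 13.3067
Node d (S = 48): continuation = 1/1.01·[0.5467·27.2000 + 0.4533·63.2000] = 43.0891; exercise value = 44.0000 > continuation, so V_d = 44.0000 (exercise)
Node 0 (S = 80): continuation = 1/1.01·[0.5467·13.3067 + 0.4533·44.0000] = 26.9515; exercise value = 12.0000 ≤ continuation, so V_0 = 26.9515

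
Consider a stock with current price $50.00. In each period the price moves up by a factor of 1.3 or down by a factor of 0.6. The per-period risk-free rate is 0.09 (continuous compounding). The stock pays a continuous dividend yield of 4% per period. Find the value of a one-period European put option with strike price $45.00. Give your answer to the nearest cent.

$4.87

Per-period risk-free factor R = e^0.09 = 1.0942; dividend-adjusted growth = e^(0.09−0.04) = 1.0513.
Risk-neutral probability p = (1.0513 − 0.6)/(1.3 − 0.6) = 0.4513/0.7000 = 0.6447
Terminal stock prices: S_u = 65, S_d = 30
Terminal payoffs (K − S): max(-20, 0) = 0, max(15, 0) = 15
Node 0 (S = 50): V_0 = e^(−0.09)·[0.6447·0.0000 + 0.3553·15.0000] = 4.8712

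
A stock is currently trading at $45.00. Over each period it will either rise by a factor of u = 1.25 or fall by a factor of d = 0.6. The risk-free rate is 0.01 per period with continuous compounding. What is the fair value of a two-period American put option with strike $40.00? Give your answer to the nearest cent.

Risk-neutral probability p = (e^0.01 − 0.6)/(1.25 − 0.6) = 0.4101/0.6500 = 0.6308
Terminal stock prices: S_uu = 70.31, S_ud = 33.75, S_dd = 16.2
Terminal payoffs (K − S): max(-30.31, 0) = 0, max(6.25, 0) = 6.25, max(23.8, 0) = 23.8
Node u (S = 56.25): continuation = e^(−0.01)·[0.6308·0.0000 + 0.3692·6.2500] = 2.2843; exercise value = 0.0000 ≤ continuation, so V_u = 2.2843
Node d (S = 27): continuation = e^(−0.01)·[0.6308·6.2500 + 0.3692·23.8000] = 12.6020; exercise value = 13.0000 > continuation, so V_d = 13.0000 (exercise)
Node 0 (S = 45): continuation = e^(−0.01)·[0.6308·2.2843 + 0.3692·13.0000] = 6.1779; exercise value = 0.0000 ≤ continuation, so V_0 = 6.1779

$6.18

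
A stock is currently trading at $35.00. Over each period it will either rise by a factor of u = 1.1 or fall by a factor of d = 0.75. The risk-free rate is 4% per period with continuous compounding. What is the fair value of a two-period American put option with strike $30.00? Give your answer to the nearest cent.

$0.76

Risk-neutral probability p = (e^0.04 − 0.75)/(1.1 − 0.75) = 0.2908/0.3500 = 0.8309
Terminal stock prices: S_uu = 42.35, S_ud = 28.88, S_dd = 19.69
Terminal payoffs (K − S): max(-12.35, 0) = 0, max(1.125, 0) = 1.125, max(10.31, 0) = 10.31
Node u (S = 38.5): continuation = e^(−0.04)·[0.8309·0.0000 + 0.1691·1.1250] = 0.1828; exercise value = 0.0000 ≤ continuation, so V_u = 0.1828
Node d (S = 26.25): continuation = e^(−0.04)·[0.8309·1.1250 + 0.1691·10.3125] = 2.5737; exercise value = 3.7500 > continuation, so V_d = 3.7500 (exercise)
Node 0 (S = 35): continuation = e^(−0.04)·[0.8309·0.1828 + 0.1691·3.7500] = 0.7552; exercise value = 0.0000 ≤ continuation, so V_0 = 0.7552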